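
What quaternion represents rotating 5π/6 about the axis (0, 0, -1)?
0.2588 - 0.9659k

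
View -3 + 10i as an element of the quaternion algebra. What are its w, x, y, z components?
-3 + 10i + 0j + 0k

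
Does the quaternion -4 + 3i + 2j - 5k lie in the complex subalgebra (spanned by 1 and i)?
No. The quaternion -4 + 3i + 2j - 5k has j-coefficient y = 2 and k-coefficient z = -5, not both zero, so it does not lie in the complex subalgebra spanned by 1 and i.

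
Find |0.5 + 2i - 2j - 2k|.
3.5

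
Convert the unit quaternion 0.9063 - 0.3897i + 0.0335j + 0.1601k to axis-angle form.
axis = (-0.9221, 0.0793, 0.3788), θ = 50°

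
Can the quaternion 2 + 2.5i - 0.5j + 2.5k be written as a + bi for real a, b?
No. The quaternion 2 + 2.5i - 0.5j + 2.5k has j-coefficient y = -0.5 and k-coefficient z = 2.5, not both zero, so it does not lie in the complex subalgebra spanned by 1 and i.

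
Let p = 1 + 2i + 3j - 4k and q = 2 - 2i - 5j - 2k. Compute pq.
13 - 24i + 13j - 14k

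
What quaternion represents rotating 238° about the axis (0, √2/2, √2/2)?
-0.4848 + 0.6184j + 0.6184k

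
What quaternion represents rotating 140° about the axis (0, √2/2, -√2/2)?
0.342 + 0.6645j - 0.6645k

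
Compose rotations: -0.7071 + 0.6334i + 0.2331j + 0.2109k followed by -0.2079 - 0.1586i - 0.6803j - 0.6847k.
0.5504 - 0.0034i + 0.0323j + 0.8342k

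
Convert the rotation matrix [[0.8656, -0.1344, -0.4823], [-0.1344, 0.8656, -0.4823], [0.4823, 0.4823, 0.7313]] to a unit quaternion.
0.9304 + 0.2592i - 0.2592j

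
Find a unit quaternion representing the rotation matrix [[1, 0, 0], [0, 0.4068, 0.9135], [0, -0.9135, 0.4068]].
0.8387 - 0.5446i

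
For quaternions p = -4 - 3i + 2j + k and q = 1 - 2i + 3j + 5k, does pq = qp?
No: pq = -21 + 12i + 3j - 24k ≠ -21 - 2i - 23j - 14k = qp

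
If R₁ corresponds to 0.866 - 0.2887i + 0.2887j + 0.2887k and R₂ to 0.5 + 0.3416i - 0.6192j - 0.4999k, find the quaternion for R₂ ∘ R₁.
0.8547 + 0.117i - 0.3462j - 0.3687k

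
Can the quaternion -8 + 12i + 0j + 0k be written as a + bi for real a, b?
Yes. The quaternion -8 + 12i has j- and k-coefficients y = z = 0, so it lies in the complex subalgebra spanned by 1 and i.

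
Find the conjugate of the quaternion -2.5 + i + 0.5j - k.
-2.5 - i - 0.5j + k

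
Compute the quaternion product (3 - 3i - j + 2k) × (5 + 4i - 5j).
22 + 7i - 12j + 29k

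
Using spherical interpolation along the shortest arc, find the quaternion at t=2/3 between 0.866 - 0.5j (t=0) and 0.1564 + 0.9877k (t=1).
0.5313 - 0.2323j + 0.8147k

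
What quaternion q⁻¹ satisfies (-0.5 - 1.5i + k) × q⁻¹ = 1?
-0.1429 + 0.4286i - 0.2857k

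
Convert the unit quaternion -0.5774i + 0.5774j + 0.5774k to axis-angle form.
axis = (-√3/3, √3/3, √3/3), θ = π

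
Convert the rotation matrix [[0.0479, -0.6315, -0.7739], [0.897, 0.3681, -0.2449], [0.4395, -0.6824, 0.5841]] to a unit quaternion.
0.7071 - 0.1547i - 0.429j + 0.5404k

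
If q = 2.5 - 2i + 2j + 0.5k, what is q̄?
2.5 + 2i - 2j - 0.5k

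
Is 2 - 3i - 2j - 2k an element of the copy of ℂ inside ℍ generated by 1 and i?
No. The quaternion 2 - 3i - 2j - 2k has j-coefficient y = -2 and k-coefficient z = -2, not both zero, so it does not lie in the complex subalgebra spanned by 1 and i.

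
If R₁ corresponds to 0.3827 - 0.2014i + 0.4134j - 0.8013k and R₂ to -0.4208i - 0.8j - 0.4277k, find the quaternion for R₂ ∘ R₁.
-0.0967 + 0.6568i - 0.5572j - 0.4988k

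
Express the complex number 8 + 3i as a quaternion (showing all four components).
8 + 3i + 0j + 0k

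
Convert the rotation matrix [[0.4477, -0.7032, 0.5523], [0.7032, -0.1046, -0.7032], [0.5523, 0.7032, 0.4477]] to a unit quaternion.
0.6691 + 0.5255i + 0.5255k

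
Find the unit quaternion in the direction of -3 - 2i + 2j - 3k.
-0.5883 - 0.3922i + 0.3922j - 0.5883k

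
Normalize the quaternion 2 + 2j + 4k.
0.4082 + 0.4082j + 0.8165k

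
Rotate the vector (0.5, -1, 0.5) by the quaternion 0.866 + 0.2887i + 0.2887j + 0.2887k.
(1, -0.5, -0.5)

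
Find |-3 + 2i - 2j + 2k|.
√21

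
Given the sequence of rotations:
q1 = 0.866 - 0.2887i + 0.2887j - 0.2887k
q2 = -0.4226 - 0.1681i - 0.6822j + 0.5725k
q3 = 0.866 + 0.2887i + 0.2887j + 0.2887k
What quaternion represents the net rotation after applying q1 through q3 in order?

q2 · q1 = -0.0523 + 0.0081i - 0.9266j + 0.3723k
q3 · q2 · q1 = 0.1124 + 0.3669i - 0.9227j + 0.0375k
0.1124 + 0.3669i - 0.9227j + 0.0375k


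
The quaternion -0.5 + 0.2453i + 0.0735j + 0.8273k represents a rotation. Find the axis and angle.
axis = (0.2832, 0.0849, 0.9553), θ = 4π/3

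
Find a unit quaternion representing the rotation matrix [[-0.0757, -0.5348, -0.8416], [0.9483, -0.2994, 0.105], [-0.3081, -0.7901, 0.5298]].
0.5373 - 0.4165i - 0.2482j + 0.6901k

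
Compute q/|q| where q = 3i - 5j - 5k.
0.3906i - 0.6509j - 0.6509k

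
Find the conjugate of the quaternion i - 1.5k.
-i + 1.5k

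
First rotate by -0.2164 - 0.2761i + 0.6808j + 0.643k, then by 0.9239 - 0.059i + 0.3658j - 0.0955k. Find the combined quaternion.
-0.4039 + 0.0579i + 0.6141j + 0.6756k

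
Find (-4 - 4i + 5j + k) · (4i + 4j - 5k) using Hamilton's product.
1 - 45i - 32j - 16k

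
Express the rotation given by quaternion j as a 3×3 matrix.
[[-1, 0, 0], [0, 1, 0], [0, 0, -1]]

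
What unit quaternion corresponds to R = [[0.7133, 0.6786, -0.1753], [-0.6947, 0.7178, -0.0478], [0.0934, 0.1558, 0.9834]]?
0.9239 + 0.0551i - 0.0727j - 0.3716k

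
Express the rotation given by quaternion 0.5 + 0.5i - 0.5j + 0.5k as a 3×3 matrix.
[[0, -1, 0], [0, 0, -1], [1, 0, 0]]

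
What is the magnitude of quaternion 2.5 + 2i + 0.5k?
3.24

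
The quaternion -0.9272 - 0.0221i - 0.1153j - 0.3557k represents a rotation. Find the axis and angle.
axis = (-0.059, -0.3078, -0.9496), θ = 316°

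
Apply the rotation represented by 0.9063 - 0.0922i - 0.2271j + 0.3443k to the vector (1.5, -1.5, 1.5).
(1.15, -0.104, 2.327)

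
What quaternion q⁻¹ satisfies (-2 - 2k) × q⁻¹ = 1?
-0.25 + 0.25k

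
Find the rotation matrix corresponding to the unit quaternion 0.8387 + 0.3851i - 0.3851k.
[[0.7034, 0.646, -0.2966], [-0.646, 0.4068, -0.646], [-0.2966, 0.646, 0.7034]]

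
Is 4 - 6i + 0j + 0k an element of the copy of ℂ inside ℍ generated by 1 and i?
Yes. The quaternion 4 - 6i has j- and k-coefficients y = z = 0, so it lies in the complex subalgebra spanned by 1 and i.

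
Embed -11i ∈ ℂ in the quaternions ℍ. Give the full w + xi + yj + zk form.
0 - 11i + 0j + 0k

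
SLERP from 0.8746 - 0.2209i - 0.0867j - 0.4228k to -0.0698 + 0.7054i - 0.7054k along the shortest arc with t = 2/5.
0.6446 + 0.2244i - 0.0678j - 0.7277k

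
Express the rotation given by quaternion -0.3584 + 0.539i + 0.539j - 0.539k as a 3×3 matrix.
[[-0.1621, 0.1947, -0.9674], [0.9674, -0.1621, -0.1947], [-0.1947, -0.9674, -0.1621]]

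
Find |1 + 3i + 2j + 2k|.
√18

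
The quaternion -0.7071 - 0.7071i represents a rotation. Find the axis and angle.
axis = (-1, 0, 0), θ = 3π/2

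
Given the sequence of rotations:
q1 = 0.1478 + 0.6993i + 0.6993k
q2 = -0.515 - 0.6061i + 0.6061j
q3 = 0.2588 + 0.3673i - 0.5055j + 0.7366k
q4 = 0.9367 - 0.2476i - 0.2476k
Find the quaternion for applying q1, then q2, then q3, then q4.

q2 · q1 = 0.3477 - 0.0259i + 0.5134j - 0.784k
q3 · q2 · q1 = 0.9365 + 0.1391i + 0.226j + 0.2287k
q4 · q3 · q2 · q1 = 0.9683 - 0.0456i + 0.2339j - 0.0736k
0.9683 - 0.0456i + 0.2339j - 0.0736k


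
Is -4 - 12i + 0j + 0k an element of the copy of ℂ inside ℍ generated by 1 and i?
Yes. The quaternion -4 - 12i has j- and k-coefficients y = z = 0, so it lies in the complex subalgebra spanned by 1 and i.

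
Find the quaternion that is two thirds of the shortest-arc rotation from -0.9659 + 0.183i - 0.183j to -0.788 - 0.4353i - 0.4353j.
-0.8979 - 0.2385i - 0.37j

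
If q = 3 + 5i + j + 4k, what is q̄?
3 - 5i - j - 4k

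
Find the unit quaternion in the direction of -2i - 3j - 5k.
-0.3244i - 0.4867j - 0.8111k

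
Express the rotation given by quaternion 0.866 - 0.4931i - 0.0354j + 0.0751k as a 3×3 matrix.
[[0.9862, -0.0952, -0.1354], [0.165, 0.5024, 0.8487], [-0.0128, -0.8594, 0.5112]]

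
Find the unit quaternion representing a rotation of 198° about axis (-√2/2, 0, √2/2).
-0.1564 - 0.6984i + 0.6984k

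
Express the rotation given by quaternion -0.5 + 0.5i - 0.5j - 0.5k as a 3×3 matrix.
[[0, -1, 0], [0, 0, 1], [-1, 0, 0]]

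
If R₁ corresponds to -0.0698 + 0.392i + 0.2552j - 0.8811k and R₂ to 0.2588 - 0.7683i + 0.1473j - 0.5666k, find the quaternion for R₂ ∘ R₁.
-0.2537 + 0.1699i - 0.8433j - 0.4423k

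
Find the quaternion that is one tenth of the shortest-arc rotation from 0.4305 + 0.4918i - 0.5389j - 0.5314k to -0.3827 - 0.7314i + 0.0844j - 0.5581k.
0.4625 + 0.5678i - 0.526j - 0.4326k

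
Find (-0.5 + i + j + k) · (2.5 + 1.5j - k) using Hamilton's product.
-1.75 + 2.75j + 4.5k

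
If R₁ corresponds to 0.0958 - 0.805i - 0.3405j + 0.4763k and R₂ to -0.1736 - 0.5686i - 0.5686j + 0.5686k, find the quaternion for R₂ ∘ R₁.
-0.9388 + 0.0081i - 0.1823j - 0.2923k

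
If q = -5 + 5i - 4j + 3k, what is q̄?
-5 - 5i + 4j - 3k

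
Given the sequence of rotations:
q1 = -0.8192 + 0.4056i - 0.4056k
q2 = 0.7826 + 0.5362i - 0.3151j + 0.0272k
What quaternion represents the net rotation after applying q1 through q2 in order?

q2 · q1 = -0.8476 + 0.006i + 0.4866j - 0.2119k
-0.8476 + 0.006i + 0.4866j - 0.2119k


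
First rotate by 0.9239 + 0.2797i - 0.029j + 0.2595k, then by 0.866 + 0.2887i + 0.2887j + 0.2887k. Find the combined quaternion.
0.6528 + 0.5922i + 0.2474j + 0.4023k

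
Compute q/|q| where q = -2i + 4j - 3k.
-0.3714i + 0.7428j - 0.5571k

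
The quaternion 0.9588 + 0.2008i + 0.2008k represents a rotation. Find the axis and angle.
axis = (√2/2, 0, √2/2), θ = 33°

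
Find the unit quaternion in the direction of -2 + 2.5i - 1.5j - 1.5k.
-0.5208 + 0.6509i - 0.3906j - 0.3906k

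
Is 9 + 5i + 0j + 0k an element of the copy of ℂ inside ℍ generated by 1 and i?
Yes. The quaternion 9 + 5i has j- and k-coefficients y = z = 0, so it lies in the complex subalgebra spanned by 1 and i.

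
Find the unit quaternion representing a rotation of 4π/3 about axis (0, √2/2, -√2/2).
-0.5 + 0.6124j - 0.6124k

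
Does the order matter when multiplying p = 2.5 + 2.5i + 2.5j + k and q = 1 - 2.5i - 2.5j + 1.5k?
Yes: pq = 13.5 + 2.5i - 10j + 4.75k ≠ 13.5 - 10i + 2.5j + 4.75k = qp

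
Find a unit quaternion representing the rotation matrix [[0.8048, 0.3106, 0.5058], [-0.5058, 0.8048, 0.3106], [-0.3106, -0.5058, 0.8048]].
0.9239 - 0.2209i + 0.2209j - 0.2209k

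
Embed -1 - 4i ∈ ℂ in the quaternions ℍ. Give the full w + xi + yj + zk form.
-1 - 4i + 0j + 0k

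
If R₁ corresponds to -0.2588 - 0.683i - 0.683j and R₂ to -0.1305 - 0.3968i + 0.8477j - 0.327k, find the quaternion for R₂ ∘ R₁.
0.3417 - 0.0315i + 0.0931j + 0.9346k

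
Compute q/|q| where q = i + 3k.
0.3162i + 0.9487k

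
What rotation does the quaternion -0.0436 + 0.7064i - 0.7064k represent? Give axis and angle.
axis = (√2/2, 0, -√2/2), θ = 185°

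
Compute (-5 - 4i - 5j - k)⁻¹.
-0.0746 + 0.0597i + 0.0746j + 0.0149k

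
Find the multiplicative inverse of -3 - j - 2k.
-0.2143 + 0.0714j + 0.1429k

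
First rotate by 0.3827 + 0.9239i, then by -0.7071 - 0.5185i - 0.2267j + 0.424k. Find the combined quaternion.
0.2084 - 0.8517i + 0.305j + 0.3717k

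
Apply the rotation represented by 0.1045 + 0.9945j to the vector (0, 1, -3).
(-0.624, 1, 2.934)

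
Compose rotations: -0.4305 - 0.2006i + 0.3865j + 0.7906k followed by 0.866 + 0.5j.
-0.5661 + 0.2216i + 0.1195j + 0.785k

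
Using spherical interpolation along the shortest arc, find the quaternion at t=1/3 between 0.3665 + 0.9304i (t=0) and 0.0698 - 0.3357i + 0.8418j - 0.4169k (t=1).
0.2581 + 0.8768i - 0.3636j + 0.1801k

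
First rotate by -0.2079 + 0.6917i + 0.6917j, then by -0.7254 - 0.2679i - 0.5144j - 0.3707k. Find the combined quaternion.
0.6919 - 0.1896i - 0.6512j + 0.2476k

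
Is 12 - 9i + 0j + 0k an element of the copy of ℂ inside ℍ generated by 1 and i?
Yes. The quaternion 12 - 9i has j- and k-coefficients y = z = 0, so it lies in the complex subalgebra spanned by 1 and i.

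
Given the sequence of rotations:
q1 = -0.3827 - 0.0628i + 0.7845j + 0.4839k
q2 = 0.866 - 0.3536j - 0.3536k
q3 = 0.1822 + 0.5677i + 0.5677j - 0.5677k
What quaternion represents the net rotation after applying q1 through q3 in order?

q2 · q1 = 0.1171 + 0.0519i + 0.8369j + 0.5322k
q3 · q2 · q1 = -0.1811 + 0.8532i - 0.1126j + 0.4761k
-0.1811 + 0.8532i - 0.1126j + 0.4761k


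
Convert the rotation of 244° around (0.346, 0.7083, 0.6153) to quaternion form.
-0.5299 + 0.2934i + 0.6007j + 0.5218k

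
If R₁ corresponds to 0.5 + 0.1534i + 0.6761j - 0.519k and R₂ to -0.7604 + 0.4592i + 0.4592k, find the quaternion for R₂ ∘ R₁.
-0.2123 - 0.1975i - 0.2053j + 0.9347k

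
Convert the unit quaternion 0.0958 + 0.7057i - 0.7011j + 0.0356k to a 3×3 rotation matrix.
[[0.0144, -0.9964, -0.0841], [-0.9827, 0.0014, -0.1851], [0.1846, 0.0853, -0.9791]]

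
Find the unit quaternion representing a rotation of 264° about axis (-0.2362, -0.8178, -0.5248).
-0.6691 - 0.1755i - 0.6077j - 0.39k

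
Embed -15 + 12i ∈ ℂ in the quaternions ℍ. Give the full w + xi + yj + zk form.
-15 + 12i + 0j + 0k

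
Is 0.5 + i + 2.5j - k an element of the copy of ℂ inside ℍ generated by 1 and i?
No. The quaternion 0.5 + i + 2.5j - k has j-coefficient y = 2.5 and k-coefficient z = -1, not both zero, so it does not lie in the complex subalgebra spanned by 1 and i.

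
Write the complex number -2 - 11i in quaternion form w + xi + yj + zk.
-2 - 11i + 0j + 0k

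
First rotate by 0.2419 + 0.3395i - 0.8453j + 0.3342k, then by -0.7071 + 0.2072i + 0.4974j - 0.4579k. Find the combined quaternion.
0.3321 - 0.4108i + 0.4933j - 0.6911k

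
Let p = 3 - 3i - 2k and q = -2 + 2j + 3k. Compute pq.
10i + 15j + 7k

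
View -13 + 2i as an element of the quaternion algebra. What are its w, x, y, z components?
-13 + 2i + 0j + 0k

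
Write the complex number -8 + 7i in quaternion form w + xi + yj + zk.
-8 + 7i + 0j + 0k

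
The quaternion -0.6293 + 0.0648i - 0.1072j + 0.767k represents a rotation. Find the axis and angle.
axis = (0.0834, -0.1379, 0.9869), θ = 258°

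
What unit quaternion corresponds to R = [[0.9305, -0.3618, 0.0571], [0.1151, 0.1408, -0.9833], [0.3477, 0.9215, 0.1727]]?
0.749 + 0.6358i - 0.097j + 0.1592k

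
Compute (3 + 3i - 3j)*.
3 - 3i + 3j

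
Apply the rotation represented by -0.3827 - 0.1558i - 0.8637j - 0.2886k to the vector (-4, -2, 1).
(3.289, -3.151, 0.509)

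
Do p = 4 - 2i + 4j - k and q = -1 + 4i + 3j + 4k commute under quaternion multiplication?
No: pq = -4 + 37i + 12j - 5k ≠ -4 - i + 4j + 39k = qp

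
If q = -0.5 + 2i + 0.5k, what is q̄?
-0.5 - 2i - 0.5k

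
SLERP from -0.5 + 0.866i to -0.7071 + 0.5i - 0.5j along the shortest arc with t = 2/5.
-0.6161 + 0.7583i - 0.213j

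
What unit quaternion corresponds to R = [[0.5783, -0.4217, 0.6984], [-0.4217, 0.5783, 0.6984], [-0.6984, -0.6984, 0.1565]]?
0.7604 - 0.4592i + 0.4592j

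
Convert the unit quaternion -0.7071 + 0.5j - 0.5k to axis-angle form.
axis = (0, √2/2, -√2/2), θ = 3π/2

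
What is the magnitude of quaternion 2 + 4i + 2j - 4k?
√40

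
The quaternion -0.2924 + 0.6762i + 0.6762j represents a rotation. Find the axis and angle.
axis = (√2/2, √2/2, 0), θ = 214°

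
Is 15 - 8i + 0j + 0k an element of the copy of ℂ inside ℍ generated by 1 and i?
Yes. The quaternion 15 - 8i has j- and k-coefficients y = z = 0, so it lies in the complex subalgebra spanned by 1 and i.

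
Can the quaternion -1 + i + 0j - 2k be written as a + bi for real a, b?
No. The quaternion -1 + i - 2k has j-coefficient y = 0 and k-coefficient z = -2, not both zero, so it does not lie in the complex subalgebra spanned by 1 and i.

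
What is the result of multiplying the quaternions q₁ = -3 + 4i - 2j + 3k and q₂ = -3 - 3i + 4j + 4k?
17 - 23i - 31j - 11k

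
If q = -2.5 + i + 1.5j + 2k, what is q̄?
-2.5 - i - 1.5j - 2k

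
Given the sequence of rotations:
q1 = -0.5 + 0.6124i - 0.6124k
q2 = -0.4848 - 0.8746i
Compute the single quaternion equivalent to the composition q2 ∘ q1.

q2 · q1 = 0.778 + 0.1404i - 0.5356j + 0.2969k
0.778 + 0.1404i - 0.5356j + 0.2969k


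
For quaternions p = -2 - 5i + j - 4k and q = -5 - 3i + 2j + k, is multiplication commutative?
No: pq = -3 + 40i + 8j + 11k ≠ -3 + 22i - 26j + 25k = qp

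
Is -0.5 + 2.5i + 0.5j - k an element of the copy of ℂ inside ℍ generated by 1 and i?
No. The quaternion -0.5 + 2.5i + 0.5j - k has j-coefficient y = 0.5 and k-coefficient z = -1, not both zero, so it does not lie in the complex subalgebra spanned by 1 and i.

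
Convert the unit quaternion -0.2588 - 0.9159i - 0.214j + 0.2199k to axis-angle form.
axis = (-0.9482, -0.2215, 0.2277), θ = 7π/6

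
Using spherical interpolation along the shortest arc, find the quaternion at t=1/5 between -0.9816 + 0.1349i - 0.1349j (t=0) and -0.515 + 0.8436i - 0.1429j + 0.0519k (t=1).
-0.9411 + 0.3048i - 0.1457j + 0.0118k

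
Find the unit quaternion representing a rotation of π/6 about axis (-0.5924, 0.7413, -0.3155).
0.9659 - 0.1533i + 0.1919j - 0.0817k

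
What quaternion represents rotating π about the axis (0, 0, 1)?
k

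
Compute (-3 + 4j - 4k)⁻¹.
-0.0732 - 0.0976j + 0.0976k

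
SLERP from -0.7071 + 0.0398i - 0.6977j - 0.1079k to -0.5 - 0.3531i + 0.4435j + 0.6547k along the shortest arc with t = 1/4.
-0.4585 + 0.1682i - 0.8024j - 0.3431k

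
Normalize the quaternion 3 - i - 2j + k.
0.7746 - 0.2582i - 0.5164j + 0.2582k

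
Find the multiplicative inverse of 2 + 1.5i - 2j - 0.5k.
0.1905 - 0.1429i + 0.1905j + 0.0476k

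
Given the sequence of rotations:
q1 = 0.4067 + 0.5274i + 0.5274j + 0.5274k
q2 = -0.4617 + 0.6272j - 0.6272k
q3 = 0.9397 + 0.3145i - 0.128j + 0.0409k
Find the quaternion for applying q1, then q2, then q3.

q2 · q1 = -0.1878 + 0.4181i - 0.3192j - 0.8294k
q3 · q2 · q1 = -0.3149 + 0.453i + 0.002j - 0.8339k
-0.3149 + 0.453i + 0.002j - 0.8339k


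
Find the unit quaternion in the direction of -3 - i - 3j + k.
-0.6708 - 0.2236i - 0.6708j + 0.2236k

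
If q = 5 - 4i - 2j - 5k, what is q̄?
5 + 4i + 2j + 5k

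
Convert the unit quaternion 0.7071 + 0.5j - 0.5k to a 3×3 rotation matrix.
[[0, 0.7071, 0.7071], [-0.7071, 0.5, -0.5], [-0.7071, -0.5, 0.5]]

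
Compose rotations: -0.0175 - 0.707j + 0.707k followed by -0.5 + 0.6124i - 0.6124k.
0.4417 - 0.4437i - 0.0795j - 0.7757k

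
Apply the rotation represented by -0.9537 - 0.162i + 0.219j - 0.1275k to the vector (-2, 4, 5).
(-4.882, 1.491, 4.353)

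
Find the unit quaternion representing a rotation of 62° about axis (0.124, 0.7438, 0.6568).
0.8572 + 0.0639i + 0.3831j + 0.3383k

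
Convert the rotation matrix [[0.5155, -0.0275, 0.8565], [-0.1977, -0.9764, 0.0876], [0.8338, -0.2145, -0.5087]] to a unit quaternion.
-0.0872 + 0.8661i - 0.065j + 0.4879k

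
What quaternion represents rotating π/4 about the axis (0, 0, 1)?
0.9239 + 0.3827k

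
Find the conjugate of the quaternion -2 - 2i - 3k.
-2 + 2i + 3k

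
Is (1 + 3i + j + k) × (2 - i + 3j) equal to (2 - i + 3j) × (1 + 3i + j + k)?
No: pq = 2 + 2i + 4j + 12k ≠ 2 + 8i + 6j - 8k = qp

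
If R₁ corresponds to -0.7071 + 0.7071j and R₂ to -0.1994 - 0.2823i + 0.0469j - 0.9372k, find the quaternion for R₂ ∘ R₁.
0.1078 + 0.8623i - 0.1742j + 0.4631k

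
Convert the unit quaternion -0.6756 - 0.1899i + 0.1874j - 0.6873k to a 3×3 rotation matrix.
[[-0.015, -0.9999, 0.0078], [0.8575, -0.0169, -0.5142], [0.5143, -0.001, 0.8576]]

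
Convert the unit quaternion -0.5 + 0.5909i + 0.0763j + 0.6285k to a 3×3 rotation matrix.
[[0.1983, 0.7187, 0.6665], [-0.5383, -0.4884, 0.6868], [0.8191, -0.495, 0.29]]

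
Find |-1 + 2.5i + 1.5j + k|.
3.24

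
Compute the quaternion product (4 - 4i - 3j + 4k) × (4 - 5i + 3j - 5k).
25 - 33i - 40j - 31k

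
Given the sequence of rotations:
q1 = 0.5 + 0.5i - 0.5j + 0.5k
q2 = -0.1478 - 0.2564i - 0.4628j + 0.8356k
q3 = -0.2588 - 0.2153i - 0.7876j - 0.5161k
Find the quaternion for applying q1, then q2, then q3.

q2 · q1 = -0.5949 - 0.0157i + 0.3885j + 0.7035k
q3 · q2 · q1 = 0.8196 - 0.2214i + 0.5276j + 0.029k
0.8196 - 0.2214i + 0.5276j + 0.029k


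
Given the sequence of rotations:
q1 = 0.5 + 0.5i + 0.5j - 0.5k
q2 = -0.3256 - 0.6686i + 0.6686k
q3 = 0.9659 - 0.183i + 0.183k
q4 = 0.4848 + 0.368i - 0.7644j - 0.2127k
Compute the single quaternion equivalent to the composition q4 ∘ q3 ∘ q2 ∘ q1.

q2 · q1 = 0.5058 - 0.8314i - 0.1628j + 0.1628k
q3 · q2 · q1 = 0.3066 - 0.8658i - 0.2796j + 0.2796k
q4 · q3 · q2 · q1 = 0.313 - 0.5801i - 0.2887j - 0.6944k
0.313 - 0.5801i - 0.2887j - 0.6944k


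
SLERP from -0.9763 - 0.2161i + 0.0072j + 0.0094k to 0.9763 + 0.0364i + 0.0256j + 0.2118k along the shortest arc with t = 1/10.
-0.98 - 0.1987i + 0.0039j - 0.013k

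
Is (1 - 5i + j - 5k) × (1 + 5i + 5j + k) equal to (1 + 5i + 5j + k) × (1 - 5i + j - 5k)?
No: pq = 26 + 26i - 14j - 34k ≠ 26 - 26i + 26j + 26k = qp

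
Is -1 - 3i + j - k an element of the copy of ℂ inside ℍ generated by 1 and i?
No. The quaternion -1 - 3i + j - k has j-coefficient y = 1 and k-coefficient z = -1, not both zero, so it does not lie in the complex subalgebra spanned by 1 and i.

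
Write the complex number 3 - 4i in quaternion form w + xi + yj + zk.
3 - 4i + 0j + 0k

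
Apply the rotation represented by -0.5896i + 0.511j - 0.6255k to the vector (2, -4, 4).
(4.751, -1.851, 3.162)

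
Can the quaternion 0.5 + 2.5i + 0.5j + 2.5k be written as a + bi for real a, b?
No. The quaternion 0.5 + 2.5i + 0.5j + 2.5k has j-coefficient y = 0.5 and k-coefficient z = 2.5, not both zero, so it does not lie in the complex subalgebra spanned by 1 and i.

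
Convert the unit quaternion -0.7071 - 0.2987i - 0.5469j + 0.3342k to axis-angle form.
axis = (-0.4224, -0.7734, 0.4726), θ = 3π/2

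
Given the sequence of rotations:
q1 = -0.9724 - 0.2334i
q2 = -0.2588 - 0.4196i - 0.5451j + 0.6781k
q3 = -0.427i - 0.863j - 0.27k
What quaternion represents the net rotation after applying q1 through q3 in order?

q2 · q1 = 0.1537 + 0.4684i + 0.3718j - 0.7866k
q3 · q2 · q1 = 0.3085 + 0.7136i - 0.595j + 0.204k
0.3085 + 0.7136i - 0.595j + 0.204k


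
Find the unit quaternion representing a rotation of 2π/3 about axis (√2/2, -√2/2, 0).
0.5 + 0.6124i - 0.6124j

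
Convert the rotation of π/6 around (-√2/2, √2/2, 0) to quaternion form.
0.9659 - 0.183i + 0.183j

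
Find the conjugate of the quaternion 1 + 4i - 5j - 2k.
1 - 4i + 5j + 2k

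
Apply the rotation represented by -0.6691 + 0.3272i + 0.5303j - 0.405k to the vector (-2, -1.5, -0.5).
(0.561, -2.469, 0.3)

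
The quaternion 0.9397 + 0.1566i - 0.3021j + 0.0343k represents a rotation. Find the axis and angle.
axis = (0.4579, -0.8833, 0.1003), θ = 40°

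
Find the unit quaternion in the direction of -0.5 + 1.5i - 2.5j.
-0.169 + 0.5071i - 0.8452j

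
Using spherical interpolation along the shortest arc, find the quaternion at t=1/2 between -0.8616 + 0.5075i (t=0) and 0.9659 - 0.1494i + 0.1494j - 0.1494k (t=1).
-0.9355 + 0.3363i - 0.0765j + 0.0765k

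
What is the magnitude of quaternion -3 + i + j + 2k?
√15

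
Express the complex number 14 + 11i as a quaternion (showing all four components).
14 + 11i + 0j + 0k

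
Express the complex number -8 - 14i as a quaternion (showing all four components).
-8 - 14i + 0j + 0k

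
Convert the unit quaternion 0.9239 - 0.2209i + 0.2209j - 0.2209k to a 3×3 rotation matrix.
[[0.8048, 0.3106, 0.5058], [-0.5058, 0.8048, 0.3106], [-0.3106, -0.5058, 0.8048]]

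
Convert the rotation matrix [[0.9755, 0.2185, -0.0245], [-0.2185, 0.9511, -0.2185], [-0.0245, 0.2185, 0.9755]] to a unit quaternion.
0.9877 + 0.1106i - 0.1106k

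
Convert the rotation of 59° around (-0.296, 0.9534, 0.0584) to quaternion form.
0.8704 - 0.1458i + 0.4695j + 0.0288k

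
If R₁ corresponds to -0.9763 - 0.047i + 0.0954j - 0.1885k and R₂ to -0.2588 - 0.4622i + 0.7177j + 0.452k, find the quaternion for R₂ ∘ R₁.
0.2477 + 0.285i - 0.8337j - 0.4029k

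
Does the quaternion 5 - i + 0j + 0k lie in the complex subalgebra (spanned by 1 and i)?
Yes. The quaternion 5 - i has j- and k-coefficients y = z = 0, so it lies in the complex subalgebra spanned by 1 and i.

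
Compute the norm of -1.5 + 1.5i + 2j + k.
3.082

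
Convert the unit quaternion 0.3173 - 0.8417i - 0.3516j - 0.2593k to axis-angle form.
axis = (-0.8876, -0.3708, -0.2734), θ = 143°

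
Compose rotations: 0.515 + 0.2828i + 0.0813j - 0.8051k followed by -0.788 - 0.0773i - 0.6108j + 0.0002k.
-0.3341 + 0.2291i - 0.4408j + 0.801k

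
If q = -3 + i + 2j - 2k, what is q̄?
-3 - i - 2j + 2k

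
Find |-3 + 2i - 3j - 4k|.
√38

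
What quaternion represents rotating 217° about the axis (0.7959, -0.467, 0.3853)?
-0.3173 + 0.7548i - 0.4429j + 0.3654k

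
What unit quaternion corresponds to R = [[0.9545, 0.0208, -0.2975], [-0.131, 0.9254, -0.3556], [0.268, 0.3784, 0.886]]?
0.9703 + 0.1891i - 0.1457j - 0.0391k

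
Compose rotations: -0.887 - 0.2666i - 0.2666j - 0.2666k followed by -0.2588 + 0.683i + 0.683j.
0.5937 - 0.7189i - 0.3547j + 0.069k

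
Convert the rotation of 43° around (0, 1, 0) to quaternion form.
0.9304 + 0.3665j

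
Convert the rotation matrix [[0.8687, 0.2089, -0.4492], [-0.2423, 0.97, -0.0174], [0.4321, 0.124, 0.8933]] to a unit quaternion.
0.9659 + 0.0366i - 0.2281j - 0.1168k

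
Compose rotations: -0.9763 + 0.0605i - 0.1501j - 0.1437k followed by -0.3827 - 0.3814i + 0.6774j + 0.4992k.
0.5701 + 0.3268i - 0.6285j - 0.4161k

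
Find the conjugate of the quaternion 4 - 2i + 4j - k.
4 + 2i - 4j + k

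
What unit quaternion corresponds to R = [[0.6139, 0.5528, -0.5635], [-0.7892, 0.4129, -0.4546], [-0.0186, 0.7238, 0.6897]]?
0.8241 + 0.3575i - 0.1653j - 0.4071k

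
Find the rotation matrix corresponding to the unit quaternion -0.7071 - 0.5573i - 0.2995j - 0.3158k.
[[0.6211, -0.1128, 0.7755], [0.7804, 0.1794, -0.599], [-0.0716, 0.9773, 0.1994]]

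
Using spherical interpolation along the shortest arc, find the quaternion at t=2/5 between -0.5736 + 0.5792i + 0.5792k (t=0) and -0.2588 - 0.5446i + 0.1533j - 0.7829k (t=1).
-0.2602 + 0.6253i - 0.069j + 0.7325k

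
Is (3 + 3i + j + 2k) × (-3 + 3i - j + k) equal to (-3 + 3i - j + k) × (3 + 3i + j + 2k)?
No: pq = -19 + 3i - 3j - 9k ≠ -19 - 3i - 9j + 3k = qp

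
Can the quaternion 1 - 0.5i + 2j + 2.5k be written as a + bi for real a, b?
No. The quaternion 1 - 0.5i + 2j + 2.5k has j-coefficient y = 2 and k-coefficient z = 2.5, not both zero, so it does not lie in the complex subalgebra spanned by 1 and i.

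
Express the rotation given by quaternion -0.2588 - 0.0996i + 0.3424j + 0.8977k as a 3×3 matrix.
[[-0.8462, 0.3964, -0.356], [-0.5329, -0.6316, 0.5632], [-0.0016, 0.6663, 0.7457]]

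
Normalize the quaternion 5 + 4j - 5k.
0.6155 + 0.4924j - 0.6155k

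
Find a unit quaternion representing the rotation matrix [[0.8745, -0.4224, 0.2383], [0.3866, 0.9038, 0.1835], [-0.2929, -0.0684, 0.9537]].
0.9659 - 0.0652i + 0.1375j + 0.2094k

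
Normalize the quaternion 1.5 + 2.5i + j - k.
0.4629 + 0.7715i + 0.3086j - 0.3086k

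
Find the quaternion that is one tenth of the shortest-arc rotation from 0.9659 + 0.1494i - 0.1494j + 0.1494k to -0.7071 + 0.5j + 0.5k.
0.968 + 0.1375i - 0.1935j + 0.0815k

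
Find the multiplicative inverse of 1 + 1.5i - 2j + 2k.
0.0889 - 0.1333i + 0.1778j - 0.1778k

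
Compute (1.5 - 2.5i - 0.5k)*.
1.5 + 2.5i + 0.5k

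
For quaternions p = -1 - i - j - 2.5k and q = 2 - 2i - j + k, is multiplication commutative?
No: pq = -2.5 - 3.5i + 5j - 7k ≠ -2.5 + 3.5i - 7j - 5k = qp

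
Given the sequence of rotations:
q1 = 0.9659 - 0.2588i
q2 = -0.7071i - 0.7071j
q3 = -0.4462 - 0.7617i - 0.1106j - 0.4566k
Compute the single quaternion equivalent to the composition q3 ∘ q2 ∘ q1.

q2 · q1 = -0.183 - 0.683i - 0.683j - 0.183k
q3 · q2 · q1 = -0.5977 + 0.1525i + 0.4975j + 0.6099k
-0.5977 + 0.1525i + 0.4975j + 0.6099k


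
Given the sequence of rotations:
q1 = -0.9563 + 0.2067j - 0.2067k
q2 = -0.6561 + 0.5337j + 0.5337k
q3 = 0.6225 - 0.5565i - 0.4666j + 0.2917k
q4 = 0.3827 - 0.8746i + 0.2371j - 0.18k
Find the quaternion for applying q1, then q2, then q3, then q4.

q2 · q1 = 0.6274 - 0.2206i - 0.646j - 0.3748k
q3 · q2 · q1 = 0.0757 - 0.1232i - 0.9678j + 0.2063k
q4 · q3 · q2 · q1 = 0.1878 - 0.2386i - 0.1498j + 0.941k
0.1878 - 0.2386i - 0.1498j + 0.941k


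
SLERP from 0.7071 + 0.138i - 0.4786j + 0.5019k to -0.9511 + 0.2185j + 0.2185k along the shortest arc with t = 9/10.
0.9559 + 0.0155i - 0.2552j - 0.1447k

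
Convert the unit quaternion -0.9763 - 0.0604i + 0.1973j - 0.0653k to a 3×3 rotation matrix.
[[0.9136, -0.1513, -0.3774], [0.1037, 0.9842, -0.1437], [0.3931, 0.0922, 0.9148]]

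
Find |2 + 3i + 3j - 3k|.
√31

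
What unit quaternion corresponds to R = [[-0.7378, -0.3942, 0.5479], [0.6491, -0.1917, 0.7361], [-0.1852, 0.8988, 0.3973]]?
0.342 + 0.1189i + 0.5359j + 0.7627k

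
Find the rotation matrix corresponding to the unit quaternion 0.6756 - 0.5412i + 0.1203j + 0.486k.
[[0.4987, -0.7869, -0.3635], [0.5265, -0.0582, 0.8482], [-0.6886, -0.6143, 0.3853]]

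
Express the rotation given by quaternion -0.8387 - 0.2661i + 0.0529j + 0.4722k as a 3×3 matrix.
[[0.5485, 0.7639, -0.34], [-0.8202, 0.4124, -0.3964], [-0.1626, 0.4963, 0.8528]]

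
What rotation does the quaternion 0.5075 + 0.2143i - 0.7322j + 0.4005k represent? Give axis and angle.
axis = (0.2487, -0.8498, 0.4648), θ = 119°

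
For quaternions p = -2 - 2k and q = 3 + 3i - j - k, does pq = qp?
No: pq = -8 - 8i - 4j - 4k ≠ -8 - 4i + 8j - 4k = qp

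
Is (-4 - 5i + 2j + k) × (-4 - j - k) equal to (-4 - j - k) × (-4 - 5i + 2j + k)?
No: pq = 19 + 19i - 9j + 5k ≠ 19 + 21i + j - 5k = qp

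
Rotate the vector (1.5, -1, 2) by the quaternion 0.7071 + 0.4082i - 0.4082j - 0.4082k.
(-1.565, -2.187, 0.122)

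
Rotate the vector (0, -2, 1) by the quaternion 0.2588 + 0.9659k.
(1, 1.732, 1)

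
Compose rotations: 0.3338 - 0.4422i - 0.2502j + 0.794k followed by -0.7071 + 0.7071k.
-0.7975 + 0.4896i - 0.1358j - 0.3254k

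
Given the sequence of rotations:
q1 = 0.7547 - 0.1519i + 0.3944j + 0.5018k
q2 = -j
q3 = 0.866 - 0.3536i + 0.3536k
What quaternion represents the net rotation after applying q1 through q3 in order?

q2 · q1 = 0.3944 - 0.5018i - 0.7547j - 0.1519k
q3 · q2 · q1 = 0.2178 - 0.3072i - 0.8847j + 0.2748k
0.2178 - 0.3072i - 0.8847j + 0.2748k


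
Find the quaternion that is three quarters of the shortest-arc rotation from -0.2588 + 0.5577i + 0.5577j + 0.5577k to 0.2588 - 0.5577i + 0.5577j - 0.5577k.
-0.2982 + 0.6427i - 0.2915j + 0.6427k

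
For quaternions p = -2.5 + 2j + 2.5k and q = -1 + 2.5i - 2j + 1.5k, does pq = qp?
No: pq = 2.75 + 1.75i + 9.25j - 11.25k ≠ 2.75 - 14.25i - 3.25j - 1.25k = qp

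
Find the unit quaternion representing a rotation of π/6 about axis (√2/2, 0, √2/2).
0.9659 + 0.183i + 0.183k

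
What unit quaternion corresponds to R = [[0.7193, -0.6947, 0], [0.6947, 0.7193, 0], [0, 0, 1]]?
0.9272 + 0.3746k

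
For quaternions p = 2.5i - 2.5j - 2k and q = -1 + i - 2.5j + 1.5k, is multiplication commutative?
No: pq = -5.75 - 11.25i - 3.25j - 1.75k ≠ -5.75 + 6.25i + 8.25j + 5.75k = qp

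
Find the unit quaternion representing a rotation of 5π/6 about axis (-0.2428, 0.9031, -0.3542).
0.2588 - 0.2345i + 0.8723j - 0.3421k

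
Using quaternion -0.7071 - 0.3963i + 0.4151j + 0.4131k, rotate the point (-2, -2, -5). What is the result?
(3.434, 2.225, -4.032)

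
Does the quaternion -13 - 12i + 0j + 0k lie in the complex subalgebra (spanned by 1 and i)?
Yes. The quaternion -13 - 12i has j- and k-coefficients y = z = 0, so it lies in the complex subalgebra spanned by 1 and i.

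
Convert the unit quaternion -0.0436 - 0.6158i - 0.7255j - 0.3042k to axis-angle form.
axis = (-0.6164, -0.7262, -0.3045), θ = 185°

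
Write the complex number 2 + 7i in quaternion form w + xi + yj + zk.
2 + 7i + 0j + 0k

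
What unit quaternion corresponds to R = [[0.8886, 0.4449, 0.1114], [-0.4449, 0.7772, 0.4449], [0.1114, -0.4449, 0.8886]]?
0.9427 - 0.236i - 0.236k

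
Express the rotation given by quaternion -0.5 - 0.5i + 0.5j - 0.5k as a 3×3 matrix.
[[0, -1, 0], [0, 0, -1], [1, 0, 0]]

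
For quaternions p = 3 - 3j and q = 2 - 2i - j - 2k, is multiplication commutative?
No: pq = 3 - 9j - 12k ≠ 3 - 12i - 9j = qp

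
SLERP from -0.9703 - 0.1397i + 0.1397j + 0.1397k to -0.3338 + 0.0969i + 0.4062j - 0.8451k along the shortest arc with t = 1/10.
-0.9744 - 0.1206i + 0.1889j + 0.019k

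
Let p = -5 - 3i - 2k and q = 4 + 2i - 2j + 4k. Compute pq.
-6 - 26i + 18j - 22k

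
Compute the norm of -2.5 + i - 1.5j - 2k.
3.674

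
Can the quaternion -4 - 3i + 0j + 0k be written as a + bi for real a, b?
Yes. The quaternion -4 - 3i has j- and k-coefficients y = z = 0, so it lies in the complex subalgebra spanned by 1 and i.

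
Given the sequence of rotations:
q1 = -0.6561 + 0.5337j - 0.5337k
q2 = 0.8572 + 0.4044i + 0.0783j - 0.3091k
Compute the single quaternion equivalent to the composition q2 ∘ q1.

q2 · q1 = -0.7692 - 0.1421i + 0.6219j - 0.0389k
-0.7692 - 0.1421i + 0.6219j - 0.0389k


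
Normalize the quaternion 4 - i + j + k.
0.9177 - 0.2294i + 0.2294j + 0.2294k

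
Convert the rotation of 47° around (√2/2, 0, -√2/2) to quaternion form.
0.9171 + 0.282i - 0.282k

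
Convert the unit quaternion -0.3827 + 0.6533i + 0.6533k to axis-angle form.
axis = (√2/2, 0, √2/2), θ = 5π/4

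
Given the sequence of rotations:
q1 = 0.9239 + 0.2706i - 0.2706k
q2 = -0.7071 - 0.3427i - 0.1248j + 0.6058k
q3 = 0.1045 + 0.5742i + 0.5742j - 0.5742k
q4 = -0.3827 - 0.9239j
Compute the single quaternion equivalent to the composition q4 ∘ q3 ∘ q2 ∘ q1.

q2 · q1 = -0.3966 - 0.4742i - 0.0441j + 0.7848k
q3 · q2 · q1 = 0.7068 + 0.148i - 0.4107j + 0.5567k
q4 · q3 · q2 · q1 = -0.6499 - 0.571i - 0.4958j - 0.0763k
-0.6499 - 0.571i - 0.4958j - 0.0763k


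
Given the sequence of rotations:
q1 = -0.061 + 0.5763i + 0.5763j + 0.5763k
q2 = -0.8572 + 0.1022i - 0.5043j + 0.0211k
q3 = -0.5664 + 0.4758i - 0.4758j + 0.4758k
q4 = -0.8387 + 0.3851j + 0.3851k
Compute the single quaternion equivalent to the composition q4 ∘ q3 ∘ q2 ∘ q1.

q2 · q1 = 0.2719 - 0.803i - 0.51j - 0.1458k
q3 · q2 · q1 = 0.0548 + 0.8962i - 0.1532j - 0.4128k
q4 · q3 · q2 · q1 = 0.172 - 0.8516i + 0.4947j + 0.0222k
0.172 - 0.8516i + 0.4947j + 0.0222k


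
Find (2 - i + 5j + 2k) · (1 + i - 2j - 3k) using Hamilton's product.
19 - 10i - 7k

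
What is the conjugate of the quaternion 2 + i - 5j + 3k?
2 - i + 5j - 3k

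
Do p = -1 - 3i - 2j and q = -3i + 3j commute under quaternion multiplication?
No: pq = -3 + 3i - 3j - 15k ≠ -3 + 3i - 3j + 15k = qp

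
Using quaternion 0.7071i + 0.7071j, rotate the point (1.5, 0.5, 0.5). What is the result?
(0.5, 1.5, -0.5)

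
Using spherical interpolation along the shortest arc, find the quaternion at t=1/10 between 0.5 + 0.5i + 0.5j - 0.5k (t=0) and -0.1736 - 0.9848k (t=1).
0.4493 + 0.4712i + 0.4712j - 0.5951k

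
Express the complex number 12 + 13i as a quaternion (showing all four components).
12 + 13i + 0j + 0k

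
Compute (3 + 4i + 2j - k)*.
3 - 4i - 2j + k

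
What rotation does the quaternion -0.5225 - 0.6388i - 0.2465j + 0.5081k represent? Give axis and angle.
axis = (-0.7492, -0.2891, 0.5959), θ = 243°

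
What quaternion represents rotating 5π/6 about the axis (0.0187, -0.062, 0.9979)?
0.2588 + 0.0181i - 0.0599j + 0.9639k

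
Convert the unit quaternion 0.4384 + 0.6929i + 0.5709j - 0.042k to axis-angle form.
axis = (0.7709, 0.6352, -0.0467), θ = 128°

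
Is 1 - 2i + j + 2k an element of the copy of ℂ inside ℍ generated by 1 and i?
No. The quaternion 1 - 2i + j + 2k has j-coefficient y = 1 and k-coefficient z = 2, not both zero, so it does not lie in the complex subalgebra spanned by 1 and i.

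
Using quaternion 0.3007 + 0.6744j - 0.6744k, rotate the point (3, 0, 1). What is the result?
(-2.052, -2.126, -1.126)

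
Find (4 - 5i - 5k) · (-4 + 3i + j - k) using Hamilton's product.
-6 + 37i - 16j + 11k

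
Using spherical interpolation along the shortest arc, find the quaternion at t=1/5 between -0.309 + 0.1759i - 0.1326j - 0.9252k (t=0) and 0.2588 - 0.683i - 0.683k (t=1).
-0.2043 - 0.0161i - 0.1151j - 0.972k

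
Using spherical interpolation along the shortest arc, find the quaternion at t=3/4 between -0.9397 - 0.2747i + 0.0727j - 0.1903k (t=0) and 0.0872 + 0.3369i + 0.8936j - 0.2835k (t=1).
-0.4273 - 0.4078i - 0.7849j + 0.1871k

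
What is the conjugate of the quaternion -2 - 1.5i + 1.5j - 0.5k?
-2 + 1.5i - 1.5j + 0.5k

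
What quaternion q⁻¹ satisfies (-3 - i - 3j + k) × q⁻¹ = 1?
-0.15 + 0.05i + 0.15j - 0.05k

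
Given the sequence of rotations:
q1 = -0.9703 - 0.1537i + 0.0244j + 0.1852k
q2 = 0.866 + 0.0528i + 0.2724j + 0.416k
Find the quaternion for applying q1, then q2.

q2 · q1 = -0.9159 - 0.144i - 0.3169j - 0.2001k
-0.9159 - 0.144i - 0.3169j - 0.2001k


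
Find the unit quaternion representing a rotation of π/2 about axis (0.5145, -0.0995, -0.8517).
0.7071 + 0.3638i - 0.0704j - 0.6022k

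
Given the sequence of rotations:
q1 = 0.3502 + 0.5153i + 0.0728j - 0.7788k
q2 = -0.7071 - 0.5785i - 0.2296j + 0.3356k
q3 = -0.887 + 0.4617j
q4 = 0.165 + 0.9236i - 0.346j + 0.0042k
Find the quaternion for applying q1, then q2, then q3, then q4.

q2 · q1 = 0.3286 - 0.4126i - 0.4095j + 0.7444k
q3 · q2 · q1 = -0.1024 + 0.7097i + 0.5149j - 0.4698k
q4 · q3 · q2 · q1 = -0.4922 + 0.1829i + 0.5573j + 0.6432k
-0.4922 + 0.1829i + 0.5573j + 0.6432k


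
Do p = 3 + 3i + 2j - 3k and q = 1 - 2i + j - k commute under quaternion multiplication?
No: pq = 4 - 2i + 14j + k ≠ 4 - 4i - 4j - 13k = qp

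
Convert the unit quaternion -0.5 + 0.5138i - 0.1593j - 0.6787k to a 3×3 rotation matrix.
[[0.028, -0.8424, -0.5381], [0.515, -0.4492, 0.73], [-0.8567, -0.2976, 0.4213]]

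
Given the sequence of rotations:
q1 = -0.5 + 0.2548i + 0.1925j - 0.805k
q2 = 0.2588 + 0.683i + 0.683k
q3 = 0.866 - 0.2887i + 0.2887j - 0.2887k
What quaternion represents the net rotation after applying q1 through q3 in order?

q2 · q1 = 0.2464 - 0.407i + 0.7737j - 0.4184k
q3 · q2 · q1 = -0.2483 - 0.321i + 0.7379j - 0.5393k
-0.2483 - 0.321i + 0.7379j - 0.5393k
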